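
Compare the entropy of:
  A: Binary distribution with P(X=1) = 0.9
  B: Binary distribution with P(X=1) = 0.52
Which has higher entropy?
B

For binary distributions, entropy is maximized at p=0.5 and decreases as p moves toward 0 or 1.

H(A) = H(0.9) = 0.4690 bits
H(B) = H(0.52) = 0.9988 bits

Distribution B (p=0.52) is closer to uniform (p=0.5), so it has higher entropy.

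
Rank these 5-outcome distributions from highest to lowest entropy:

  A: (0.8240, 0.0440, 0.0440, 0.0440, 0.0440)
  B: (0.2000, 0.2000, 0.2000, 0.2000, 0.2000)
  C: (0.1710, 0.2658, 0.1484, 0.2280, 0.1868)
B > C > A

Key insight: Entropy is maximized by uniform distributions and minimized by concentrated distributions.

- Uniform distributions have maximum entropy log₂(5) = 2.3219 bits
- The more "peaked" or concentrated a distribution, the lower its entropy

Entropies:
  H(A) = 1.0232 bits
  H(B) = 2.3219 bits
  H(C) = 2.2907 bits

Ranking: B > C > A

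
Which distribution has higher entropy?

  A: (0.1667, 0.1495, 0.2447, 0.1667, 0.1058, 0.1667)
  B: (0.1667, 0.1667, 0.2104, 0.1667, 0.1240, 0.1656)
B

Both distributions are close to uniform, making this a harder comparison.

H(A) = 2.5422 bits
H(B) = 2.5687 bits

The distribution closer to uniform has higher entropy.
Answer: B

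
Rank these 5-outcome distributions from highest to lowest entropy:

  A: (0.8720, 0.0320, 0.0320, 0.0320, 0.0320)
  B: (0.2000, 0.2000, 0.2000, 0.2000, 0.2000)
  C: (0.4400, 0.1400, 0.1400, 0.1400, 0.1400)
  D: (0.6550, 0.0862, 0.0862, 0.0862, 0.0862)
B > C > D > A

Key insight: Entropy is maximized by uniform distributions and minimized by concentrated distributions.

Entropies:
  H(A) = 0.8079 bits
  H(B) = 2.3219 bits
  H(C) = 2.1096 bits
  H(D) = 1.6195 bits

Ranking: B > C > D > A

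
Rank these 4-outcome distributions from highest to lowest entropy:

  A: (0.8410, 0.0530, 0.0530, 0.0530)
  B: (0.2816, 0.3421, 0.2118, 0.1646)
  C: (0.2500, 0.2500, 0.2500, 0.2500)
C > B > A

Key insight: Entropy is maximized by uniform distributions and minimized by concentrated distributions.

- Uniform distributions have maximum entropy log₂(4) = 2.0000 bits
- The more "peaked" or concentrated a distribution, the lower its entropy

Entropies:
  H(A) = 0.8839 bits
  H(B) = 1.9469 bits
  H(C) = 2.0000 bits

Ranking: C > B > A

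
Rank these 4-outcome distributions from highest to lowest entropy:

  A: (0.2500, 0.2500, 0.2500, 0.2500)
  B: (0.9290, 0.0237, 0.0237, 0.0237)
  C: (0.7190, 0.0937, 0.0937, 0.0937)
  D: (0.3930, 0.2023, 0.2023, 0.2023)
A > D > C > B

Key insight: Entropy is maximized by uniform distributions and minimized by concentrated distributions.

Entropies:
  H(A) = 2.0000 bits
  H(B) = 0.4822 bits
  H(C) = 1.3022 bits
  H(D) = 1.9288 bits

Ranking: A > D > C > B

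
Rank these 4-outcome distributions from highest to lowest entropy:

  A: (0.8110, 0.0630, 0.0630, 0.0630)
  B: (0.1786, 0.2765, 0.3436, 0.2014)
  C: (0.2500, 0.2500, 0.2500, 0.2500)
C > B > A

Key insight: Entropy is maximized by uniform distributions and minimized by concentrated distributions.

- Uniform distributions have maximum entropy log₂(4) = 2.0000 bits
- The more "peaked" or concentrated a distribution, the lower its entropy

Entropies:
  H(A) = 0.9989 bits
  H(B) = 1.9518 bits
  H(C) = 2.0000 bits

Ranking: C > B > A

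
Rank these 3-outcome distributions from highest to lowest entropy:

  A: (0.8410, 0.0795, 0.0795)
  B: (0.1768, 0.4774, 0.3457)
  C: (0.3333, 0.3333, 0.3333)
C > B > A

Key insight: Entropy is maximized by uniform distributions and minimized by concentrated distributions.

- Uniform distributions have maximum entropy log₂(3) = 1.5850 bits
- The more "peaked" or concentrated a distribution, the lower its entropy

Entropies:
  H(A) = 0.7909 bits
  H(B) = 1.4810 bits
  H(C) = 1.5850 bits

Ranking: C > B > A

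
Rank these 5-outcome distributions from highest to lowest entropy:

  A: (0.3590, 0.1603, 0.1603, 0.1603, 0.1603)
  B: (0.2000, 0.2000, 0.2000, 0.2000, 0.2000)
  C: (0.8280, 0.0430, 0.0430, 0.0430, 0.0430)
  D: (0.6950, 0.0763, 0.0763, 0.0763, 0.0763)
B > A > D > C

Key insight: Entropy is maximized by uniform distributions and minimized by concentrated distributions.

Entropies:
  H(A) = 2.2238 bits
  H(B) = 2.3219 bits
  H(C) = 1.0063 bits
  H(D) = 1.4973 bits

Ranking: B > A > D > C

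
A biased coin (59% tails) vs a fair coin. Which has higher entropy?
Fair coin

The fair coin is uniform (p=0.5), maximizing binary entropy at 1 bit. The biased coin has H(0.59) ≈ 0.977 bits — its outcome is more predictable, so its entropy is lower.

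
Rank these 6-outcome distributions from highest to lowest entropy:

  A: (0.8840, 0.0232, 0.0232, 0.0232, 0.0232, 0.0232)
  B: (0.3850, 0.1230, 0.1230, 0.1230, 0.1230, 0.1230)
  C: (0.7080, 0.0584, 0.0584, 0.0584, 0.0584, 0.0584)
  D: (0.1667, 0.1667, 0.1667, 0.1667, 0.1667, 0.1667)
D > B > C > A

Key insight: Entropy is maximized by uniform distributions and minimized by concentrated distributions.

Entropies:
  H(A) = 0.7871 bits
  H(B) = 2.3895 bits
  H(C) = 1.5493 bits
  H(D) = 2.5850 bits

Ranking: D > B > C > A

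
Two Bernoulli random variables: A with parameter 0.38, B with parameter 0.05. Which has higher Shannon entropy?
A

For binary distributions, entropy is maximized at p=0.5 and decreases as p moves toward 0 or 1.

H(A) = H(0.38) = 0.9580 bits
H(B) = H(0.05) = 0.2864 bits

Distribution A (p=0.38) is closer to uniform (p=0.5), so it has higher entropy.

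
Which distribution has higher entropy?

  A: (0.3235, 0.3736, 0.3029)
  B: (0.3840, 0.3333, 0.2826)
A

Both distributions are close to uniform, making this a harder comparison.

H(A) = 1.5793 bits
H(B) = 1.5738 bits

The distribution closer to uniform has higher entropy.
Answer: A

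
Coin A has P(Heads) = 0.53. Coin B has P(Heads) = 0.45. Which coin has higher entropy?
A

For binary distributions, entropy is maximized at p=0.5 and decreases as p moves toward 0 or 1.

H(A) = H(0.53) = 0.9974 bits
H(B) = H(0.45) = 0.9928 bits

Distribution A (p=0.53) is closer to uniform (p=0.5), so it has higher entropy.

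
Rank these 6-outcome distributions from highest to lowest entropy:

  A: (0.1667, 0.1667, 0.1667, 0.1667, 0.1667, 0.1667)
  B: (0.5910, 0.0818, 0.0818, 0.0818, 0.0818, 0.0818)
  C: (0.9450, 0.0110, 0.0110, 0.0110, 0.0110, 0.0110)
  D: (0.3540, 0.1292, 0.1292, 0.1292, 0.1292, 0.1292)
A > D > B > C

Key insight: Entropy is maximized by uniform distributions and minimized by concentrated distributions.

Entropies:
  H(A) = 2.5850 bits
  H(B) = 1.9256 bits
  H(C) = 0.4350 bits
  H(D) = 2.4376 bits

Ranking: A > D > B > C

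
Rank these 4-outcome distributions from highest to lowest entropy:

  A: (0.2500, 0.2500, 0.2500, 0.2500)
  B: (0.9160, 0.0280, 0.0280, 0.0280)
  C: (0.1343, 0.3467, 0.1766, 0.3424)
A > C > B

Key insight: Entropy is maximized by uniform distributions and minimized by concentrated distributions.

- Uniform distributions have maximum entropy log₂(4) = 2.0000 bits
- The more "peaked" or concentrated a distribution, the lower its entropy

Entropies:
  H(A) = 2.0000 bits
  H(B) = 0.5493 bits
  H(C) = 1.8900 bits

Ranking: A > C > B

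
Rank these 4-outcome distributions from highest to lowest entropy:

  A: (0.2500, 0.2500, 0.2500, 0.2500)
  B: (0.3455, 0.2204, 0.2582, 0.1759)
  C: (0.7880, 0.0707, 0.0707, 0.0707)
A > B > C

Key insight: Entropy is maximized by uniform distributions and minimized by concentrated distributions.

- Uniform distributions have maximum entropy log₂(4) = 2.0000 bits
- The more "peaked" or concentrated a distribution, the lower its entropy

Entropies:
  H(A) = 2.0000 bits
  H(B) = 1.9560 bits
  H(C) = 1.0813 bits

Ranking: A > B > C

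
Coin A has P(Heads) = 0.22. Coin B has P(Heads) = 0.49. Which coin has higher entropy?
B

For binary distributions, entropy is maximized at p=0.5 and decreases as p moves toward 0 or 1.

H(A) = H(0.22) = 0.7602 bits
H(B) = H(0.49) = 0.9997 bits

Distribution B (p=0.49) is closer to uniform (p=0.5), so it has higher entropy.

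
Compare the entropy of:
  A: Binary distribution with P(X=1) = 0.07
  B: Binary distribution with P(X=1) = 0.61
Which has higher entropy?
B

For binary distributions, entropy is maximized at p=0.5 and decreases as p moves toward 0 or 1.

H(A) = H(0.07) = 0.3659 bits
H(B) = H(0.61) = 0.9648 bits

Distribution B (p=0.61) is closer to uniform (p=0.5), so it has higher entropy.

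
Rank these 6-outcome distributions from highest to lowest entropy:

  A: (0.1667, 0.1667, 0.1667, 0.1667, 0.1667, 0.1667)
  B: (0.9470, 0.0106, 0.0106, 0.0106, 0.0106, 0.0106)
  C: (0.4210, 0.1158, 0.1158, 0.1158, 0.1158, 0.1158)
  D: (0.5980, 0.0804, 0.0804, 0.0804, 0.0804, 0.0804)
A > C > D > B

Key insight: Entropy is maximized by uniform distributions and minimized by concentrated distributions.

Entropies:
  H(A) = 2.5850 bits
  H(B) = 0.4221 bits
  H(C) = 2.3263 bits
  H(D) = 1.9055 bits

Ranking: A > C > D > B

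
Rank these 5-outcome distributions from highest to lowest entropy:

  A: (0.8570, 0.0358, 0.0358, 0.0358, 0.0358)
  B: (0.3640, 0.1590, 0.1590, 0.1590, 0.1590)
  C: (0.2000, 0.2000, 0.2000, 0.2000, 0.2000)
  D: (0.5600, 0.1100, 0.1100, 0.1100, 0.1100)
C > B > D > A

Key insight: Entropy is maximized by uniform distributions and minimized by concentrated distributions.

Entropies:
  H(A) = 0.8780 bits
  H(B) = 2.2180 bits
  H(C) = 2.3219 bits
  H(D) = 1.8696 bits

Ranking: C > B > D > A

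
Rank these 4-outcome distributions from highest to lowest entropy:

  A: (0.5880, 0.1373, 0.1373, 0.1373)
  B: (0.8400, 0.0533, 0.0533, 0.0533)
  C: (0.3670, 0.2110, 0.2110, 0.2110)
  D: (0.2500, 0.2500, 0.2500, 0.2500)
D > C > A > B

Key insight: Entropy is maximized by uniform distributions and minimized by concentrated distributions.

Entropies:
  H(A) = 1.6305 bits
  H(B) = 0.8879 bits
  H(C) = 1.9516 bits
  H(D) = 2.0000 bits

Ranking: D > C > A > B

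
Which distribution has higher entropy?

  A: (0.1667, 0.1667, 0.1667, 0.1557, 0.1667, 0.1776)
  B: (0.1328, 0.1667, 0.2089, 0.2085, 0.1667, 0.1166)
A

Both distributions are close to uniform, making this a harder comparison.

H(A) = 2.5839 bits
H(B) = 2.5533 bits

The distribution closer to uniform has higher entropy.
Answer: A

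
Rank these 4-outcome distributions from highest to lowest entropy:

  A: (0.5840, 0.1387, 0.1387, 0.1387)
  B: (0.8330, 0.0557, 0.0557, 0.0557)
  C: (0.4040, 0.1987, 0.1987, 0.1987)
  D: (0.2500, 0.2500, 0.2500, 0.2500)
D > C > A > B

Key insight: Entropy is maximized by uniform distributions and minimized by concentrated distributions.

Entropies:
  H(A) = 1.6389 bits
  H(B) = 0.9155 bits
  H(C) = 1.9179 bits
  H(D) = 2.0000 bits

Ranking: D > C > A > B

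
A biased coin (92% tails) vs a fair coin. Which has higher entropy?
Fair coin

The fair coin is uniform (p=0.5), maximizing binary entropy at 1 bit. The biased coin has H(0.92) ≈ 0.402 bits — its outcome is more predictable, so its entropy is lower.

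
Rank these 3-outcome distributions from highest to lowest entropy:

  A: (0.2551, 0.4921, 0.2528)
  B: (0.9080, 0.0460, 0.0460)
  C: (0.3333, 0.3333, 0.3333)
C > A > B

Key insight: Entropy is maximized by uniform distributions and minimized by concentrated distributions.

- Uniform distributions have maximum entropy log₂(3) = 1.5850 bits
- The more "peaked" or concentrated a distribution, the lower its entropy

Entropies:
  H(A) = 1.5077 bits
  H(B) = 0.5351 bits
  H(C) = 1.5850 bits

Ranking: C > A > B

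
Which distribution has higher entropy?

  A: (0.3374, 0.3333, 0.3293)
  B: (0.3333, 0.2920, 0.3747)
A

Both distributions are close to uniform, making this a harder comparison.

H(A) = 1.5849 bits
H(B) = 1.5775 bits

The distribution closer to uniform has higher entropy.
Answer: A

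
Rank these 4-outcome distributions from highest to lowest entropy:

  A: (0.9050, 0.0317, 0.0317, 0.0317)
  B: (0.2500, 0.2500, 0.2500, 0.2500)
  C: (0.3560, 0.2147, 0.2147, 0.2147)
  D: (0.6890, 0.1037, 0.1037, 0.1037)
B > C > D > A

Key insight: Entropy is maximized by uniform distributions and minimized by concentrated distributions.

Entropies:
  H(A) = 0.6035 bits
  H(B) = 2.0000 bits
  H(C) = 1.9600 bits
  H(D) = 1.3872 bits

Ranking: B > C > D > A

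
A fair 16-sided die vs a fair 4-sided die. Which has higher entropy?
16-sided die

Both are uniform distributions; for uniform over n outcomes, H = log₂(n). H(16-sided) = log₂(16) = 4.000 bits and H(4-sided) = log₂(4) = 2.000 bits. More outcomes in a uniform distribution means higher entropy.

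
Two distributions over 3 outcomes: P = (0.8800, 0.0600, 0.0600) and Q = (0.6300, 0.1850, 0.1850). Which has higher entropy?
Q

P is highly concentrated on one outcome (88%), making it nearly deterministic. Q spreads its mass more evenly (max 63%). The more spread-out distribution has higher entropy: H(P) ≈ 0.649 bits, H(Q) ≈ 1.321 bits.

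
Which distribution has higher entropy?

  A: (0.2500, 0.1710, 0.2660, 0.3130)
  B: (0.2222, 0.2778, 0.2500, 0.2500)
B

Both distributions are close to uniform, making this a harder comparison.

H(A) = 1.9684 bits
H(B) = 1.9955 bits

The distribution closer to uniform has higher entropy.
Answer: B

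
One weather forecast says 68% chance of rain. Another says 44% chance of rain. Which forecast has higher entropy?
44% forecast

Treat each forecast as a Bernoulli distribution. Binary entropy is maximized at p=0.5 and falls off symmetrically toward 0 or 1. The 44% forecast is closer to 50%, so it is more uncertain. H(68%) ≈ 0.904 bits, H(44%) ≈ 0.990 bits.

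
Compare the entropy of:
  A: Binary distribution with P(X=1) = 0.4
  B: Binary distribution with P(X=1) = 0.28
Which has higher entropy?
A

For binary distributions, entropy is maximized at p=0.5 and decreases as p moves toward 0 or 1.

H(A) = H(0.4) = 0.9710 bits
H(B) = H(0.28) = 0.8555 bits

Distribution A (p=0.4) is closer to uniform (p=0.5), so it has higher entropy.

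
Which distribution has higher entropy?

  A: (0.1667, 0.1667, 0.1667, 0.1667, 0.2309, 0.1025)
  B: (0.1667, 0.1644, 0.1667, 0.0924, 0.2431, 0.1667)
A

Both distributions are close to uniform, making this a harder comparison.

H(A) = 2.5483 bits
H(B) = 2.5343 bits

The distribution closer to uniform has higher entropy.
Answer: A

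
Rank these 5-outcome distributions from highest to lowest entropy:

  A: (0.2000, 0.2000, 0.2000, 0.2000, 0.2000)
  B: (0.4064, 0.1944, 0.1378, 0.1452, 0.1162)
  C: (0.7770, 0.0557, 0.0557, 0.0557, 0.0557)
A > B > C

Key insight: Entropy is maximized by uniform distributions and minimized by concentrated distributions.

- Uniform distributions have maximum entropy log₂(5) = 2.3219 bits
- The more "peaked" or concentrated a distribution, the lower its entropy

Entropies:
  H(A) = 2.3219 bits
  H(B) = 2.1464 bits
  H(C) = 1.2116 bits

Ranking: A > B > C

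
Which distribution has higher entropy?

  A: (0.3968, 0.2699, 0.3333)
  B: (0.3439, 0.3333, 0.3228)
B

Both distributions are close to uniform, making this a harder comparison.

H(A) = 1.5674 bits
H(B) = 1.5845 bits

The distribution closer to uniform has higher entropy.
Answer: B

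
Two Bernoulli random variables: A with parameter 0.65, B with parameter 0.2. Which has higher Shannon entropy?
A

For binary distributions, entropy is maximized at p=0.5 and decreases as p moves toward 0 or 1.

H(A) = H(0.65) = 0.9341 bits
H(B) = H(0.2) = 0.7219 bits

Distribution A (p=0.65) is closer to uniform (p=0.5), so it has higher entropy.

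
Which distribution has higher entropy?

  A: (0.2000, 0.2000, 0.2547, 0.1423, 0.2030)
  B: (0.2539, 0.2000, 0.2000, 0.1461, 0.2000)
B

Both distributions are close to uniform, making this a harder comparison.

H(A) = 2.2986 bits
H(B) = 2.3007 bits

The distribution closer to uniform has higher entropy.
Answer: B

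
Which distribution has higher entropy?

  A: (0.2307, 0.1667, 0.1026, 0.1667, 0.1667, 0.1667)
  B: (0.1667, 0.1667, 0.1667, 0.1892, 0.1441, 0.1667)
B

Both distributions are close to uniform, making this a harder comparison.

H(A) = 2.5485 bits
H(B) = 2.5806 bits

The distribution closer to uniform has higher entropy.
Answer: B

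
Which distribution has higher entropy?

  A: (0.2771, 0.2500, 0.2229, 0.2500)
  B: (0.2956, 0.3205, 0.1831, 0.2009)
A

Both distributions are close to uniform, making this a harder comparison.

H(A) = 1.9957 bits
H(B) = 1.9595 bits

The distribution closer to uniform has higher entropy.
Answer: A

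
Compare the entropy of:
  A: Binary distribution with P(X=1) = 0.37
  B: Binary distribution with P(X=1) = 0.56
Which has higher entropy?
B

For binary distributions, entropy is maximized at p=0.5 and decreases as p moves toward 0 or 1.

H(A) = H(0.37) = 0.9507 bits
H(B) = H(0.56) = 0.9896 bits

Distribution B (p=0.56) is closer to uniform (p=0.5), so it has higher entropy.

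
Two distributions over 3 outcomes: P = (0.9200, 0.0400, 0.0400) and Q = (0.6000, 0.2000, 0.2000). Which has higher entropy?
Q

P is highly concentrated on one outcome (92%), making it nearly deterministic. Q spreads its mass more evenly (max 60%). The more spread-out distribution has higher entropy: H(P) ≈ 0.482 bits, H(Q) ≈ 1.371 bits.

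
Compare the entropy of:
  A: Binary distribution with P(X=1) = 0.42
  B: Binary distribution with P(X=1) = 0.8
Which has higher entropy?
A

For binary distributions, entropy is maximized at p=0.5 and decreases as p moves toward 0 or 1.

H(A) = H(0.42) = 0.9815 bits
H(B) = H(0.8) = 0.7219 bits

Distribution A (p=0.42) is closer to uniform (p=0.5), so it has higher entropy.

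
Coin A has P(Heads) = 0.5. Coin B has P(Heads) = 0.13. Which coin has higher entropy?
A

For binary distributions, entropy is maximized at p=0.5 and decreases as p moves toward 0 or 1.

H(A) = H(0.5) = 1.0000 bits
H(B) = H(0.13) = 0.5574 bits

Distribution A (p=0.5) is closer to uniform (p=0.5), so it has higher entropy.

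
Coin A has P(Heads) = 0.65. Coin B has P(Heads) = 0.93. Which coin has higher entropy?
A

For binary distributions, entropy is maximized at p=0.5 and decreases as p moves toward 0 or 1.

H(A) = H(0.65) = 0.9341 bits
H(B) = H(0.93) = 0.3659 bits

Distribution A (p=0.65) is closer to uniform (p=0.5), so it has higher entropy.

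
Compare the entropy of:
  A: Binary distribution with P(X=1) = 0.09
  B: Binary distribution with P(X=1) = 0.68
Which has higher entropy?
B

For binary distributions, entropy is maximized at p=0.5 and decreases as p moves toward 0 or 1.

H(A) = H(0.09) = 0.4365 bits
H(B) = H(0.68) = 0.9044 bits

Distribution B (p=0.68) is closer to uniform (p=0.5), so it has higher entropy.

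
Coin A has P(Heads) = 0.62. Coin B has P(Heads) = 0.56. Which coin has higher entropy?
B

For binary distributions, entropy is maximized at p=0.5 and decreases as p moves toward 0 or 1.

H(A) = H(0.62) = 0.9580 bits
H(B) = H(0.56) = 0.9896 bits

Distribution B (p=0.56) is closer to uniform (p=0.5), so it has higher entropy.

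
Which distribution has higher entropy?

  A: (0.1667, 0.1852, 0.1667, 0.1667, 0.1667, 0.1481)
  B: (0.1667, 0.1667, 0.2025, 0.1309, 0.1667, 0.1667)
A

Both distributions are close to uniform, making this a harder comparison.

H(A) = 2.5820 bits
H(B) = 2.5738 bits

The distribution closer to uniform has higher entropy.
Answer: A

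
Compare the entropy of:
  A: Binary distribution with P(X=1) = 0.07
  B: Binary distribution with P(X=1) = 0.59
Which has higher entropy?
B

For binary distributions, entropy is maximized at p=0.5 and decreases as p moves toward 0 or 1.

H(A) = H(0.07) = 0.3659 bits
H(B) = H(0.59) = 0.9765 bits

Distribution B (p=0.59) is closer to uniform (p=0.5), so it has higher entropy.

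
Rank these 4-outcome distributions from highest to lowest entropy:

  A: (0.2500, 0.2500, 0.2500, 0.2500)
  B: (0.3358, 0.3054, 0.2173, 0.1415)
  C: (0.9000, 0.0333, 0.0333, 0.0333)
A > B > C

Key insight: Entropy is maximized by uniform distributions and minimized by concentrated distributions.

- Uniform distributions have maximum entropy log₂(4) = 2.0000 bits
- The more "peaked" or concentrated a distribution, the lower its entropy

Entropies:
  H(A) = 2.0000 bits
  H(B) = 1.9290 bits
  H(C) = 0.6275 bits

Ranking: A > B > C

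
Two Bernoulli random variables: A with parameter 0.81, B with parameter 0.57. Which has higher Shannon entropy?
B

For binary distributions, entropy is maximized at p=0.5 and decreases as p moves toward 0 or 1.

H(A) = H(0.81) = 0.7015 bits
H(B) = H(0.57) = 0.9858 bits

Distribution B (p=0.57) is closer to uniform (p=0.5), so it has higher entropy.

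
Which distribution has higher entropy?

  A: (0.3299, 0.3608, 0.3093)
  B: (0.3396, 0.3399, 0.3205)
B

Both distributions are close to uniform, making this a harder comparison.

H(A) = 1.5821 bits
H(B) = 1.5844 bits

The distribution closer to uniform has higher entropy.
Answer: B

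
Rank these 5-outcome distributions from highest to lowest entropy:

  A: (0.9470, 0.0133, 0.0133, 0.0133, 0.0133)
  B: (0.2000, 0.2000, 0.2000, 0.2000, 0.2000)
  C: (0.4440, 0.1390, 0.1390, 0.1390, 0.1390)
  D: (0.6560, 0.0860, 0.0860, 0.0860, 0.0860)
B > C > D > A

Key insight: Entropy is maximized by uniform distributions and minimized by concentrated distributions.

Entropies:
  H(A) = 0.4050 bits
  H(B) = 2.3219 bits
  H(C) = 2.1029 bits
  H(D) = 1.6166 bits

Ranking: B > C > D > A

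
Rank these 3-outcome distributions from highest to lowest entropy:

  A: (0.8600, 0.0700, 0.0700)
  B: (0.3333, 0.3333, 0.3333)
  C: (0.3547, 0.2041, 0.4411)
B > C > A

Key insight: Entropy is maximized by uniform distributions and minimized by concentrated distributions.

- Uniform distributions have maximum entropy log₂(3) = 1.5850 bits
- The more "peaked" or concentrated a distribution, the lower its entropy

Entropies:
  H(A) = 0.7242 bits
  H(B) = 1.5850 bits
  H(C) = 1.5192 bits

Ranking: B > C > A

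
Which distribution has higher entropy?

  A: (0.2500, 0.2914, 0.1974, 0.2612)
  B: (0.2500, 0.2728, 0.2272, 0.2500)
B

Both distributions are close to uniform, making this a harder comparison.

H(A) = 1.9864 bits
H(B) = 1.9970 bits

The distribution closer to uniform has higher entropy.
Answer: B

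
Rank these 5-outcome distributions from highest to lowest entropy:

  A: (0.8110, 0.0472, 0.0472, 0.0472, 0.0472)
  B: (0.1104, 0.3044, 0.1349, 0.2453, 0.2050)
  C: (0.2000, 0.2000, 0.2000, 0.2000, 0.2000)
C > B > A

Key insight: Entropy is maximized by uniform distributions and minimized by concentrated distributions.

- Uniform distributions have maximum entropy log₂(5) = 2.3219 bits
- The more "peaked" or concentrated a distribution, the lower its entropy

Entropies:
  H(A) = 1.0774 bits
  H(B) = 2.2292 bits
  H(C) = 2.3219 bits

Ranking: C > B > A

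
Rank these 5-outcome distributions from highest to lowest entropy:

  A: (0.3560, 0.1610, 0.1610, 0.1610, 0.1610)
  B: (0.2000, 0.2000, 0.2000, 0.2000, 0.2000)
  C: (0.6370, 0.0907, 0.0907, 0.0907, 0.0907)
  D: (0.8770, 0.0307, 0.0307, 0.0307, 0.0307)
B > A > C > D

Key insight: Entropy is maximized by uniform distributions and minimized by concentrated distributions.

Entropies:
  H(A) = 2.2273 bits
  H(B) = 2.3219 bits
  H(C) = 1.6711 bits
  H(D) = 0.7839 bits

Ranking: B > A > C > D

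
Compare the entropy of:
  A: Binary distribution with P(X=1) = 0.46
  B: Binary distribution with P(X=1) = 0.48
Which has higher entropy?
B

For binary distributions, entropy is maximized at p=0.5 and decreases as p moves toward 0 or 1.

H(A) = H(0.46) = 0.9954 bits
H(B) = H(0.48) = 0.9988 bits

Distribution B (p=0.48) is closer to uniform (p=0.5), so it has higher entropy.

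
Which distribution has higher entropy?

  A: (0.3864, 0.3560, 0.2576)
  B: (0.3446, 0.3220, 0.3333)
B

Both distributions are close to uniform, making this a harder comparison.

H(A) = 1.5646 bits
H(B) = 1.5844 bits

The distribution closer to uniform has higher entropy.
Answer: B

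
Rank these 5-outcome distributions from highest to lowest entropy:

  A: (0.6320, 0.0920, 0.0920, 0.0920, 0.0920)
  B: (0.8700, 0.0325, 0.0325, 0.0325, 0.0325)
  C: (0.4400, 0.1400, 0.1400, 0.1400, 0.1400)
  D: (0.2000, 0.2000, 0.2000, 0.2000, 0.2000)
D > C > A > B

Key insight: Entropy is maximized by uniform distributions and minimized by concentrated distributions.

Entropies:
  H(A) = 1.6851 bits
  H(B) = 0.8174 bits
  H(C) = 2.1096 bits
  H(D) = 2.3219 bits

Ranking: D > C > A > B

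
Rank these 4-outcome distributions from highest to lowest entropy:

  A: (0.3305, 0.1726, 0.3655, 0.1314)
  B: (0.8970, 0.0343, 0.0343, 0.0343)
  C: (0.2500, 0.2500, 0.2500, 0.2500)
C > A > B

Key insight: Entropy is maximized by uniform distributions and minimized by concentrated distributions.

- Uniform distributions have maximum entropy log₂(4) = 2.0000 bits
- The more "peaked" or concentrated a distribution, the lower its entropy

Entropies:
  H(A) = 1.8808 bits
  H(B) = 0.6417 bits
  H(C) = 2.0000 bits

Ranking: C > A > B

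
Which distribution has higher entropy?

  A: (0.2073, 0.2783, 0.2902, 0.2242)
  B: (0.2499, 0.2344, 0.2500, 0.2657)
B

Both distributions are close to uniform, making this a harder comparison.

H(A) = 1.9858 bits
H(B) = 1.9986 bits

The distribution closer to uniform has higher entropy.
Answer: B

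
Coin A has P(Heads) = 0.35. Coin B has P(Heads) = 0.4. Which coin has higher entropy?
B

For binary distributions, entropy is maximized at p=0.5 and decreases as p moves toward 0 or 1.

H(A) = H(0.35) = 0.9341 bits
H(B) = H(0.4) = 0.9710 bits

Distribution B (p=0.4) is closer to uniform (p=0.5), so it has higher entropy.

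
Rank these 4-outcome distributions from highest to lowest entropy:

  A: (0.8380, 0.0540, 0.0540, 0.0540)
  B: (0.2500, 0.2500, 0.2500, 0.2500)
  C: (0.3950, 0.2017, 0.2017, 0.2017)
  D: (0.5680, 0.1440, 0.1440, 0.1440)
B > C > D > A

Key insight: Entropy is maximized by uniform distributions and minimized by concentrated distributions.

Entropies:
  H(A) = 0.8958 bits
  H(B) = 2.0000 bits
  H(C) = 1.9269 bits
  H(D) = 1.6713 bits

Ranking: B > C > D > A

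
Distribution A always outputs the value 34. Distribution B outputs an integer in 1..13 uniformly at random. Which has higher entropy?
B

A is deterministic, so H(A) = 0. B is uniform over 13 outcomes, so H(B) = log₂(13) = 3.700 bits. Any distribution with genuine randomness has higher entropy than a deterministic one.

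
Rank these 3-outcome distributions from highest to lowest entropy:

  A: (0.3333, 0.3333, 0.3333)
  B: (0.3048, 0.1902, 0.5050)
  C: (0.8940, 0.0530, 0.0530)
A > B > C

Key insight: Entropy is maximized by uniform distributions and minimized by concentrated distributions.

- Uniform distributions have maximum entropy log₂(3) = 1.5850 bits
- The more "peaked" or concentrated a distribution, the lower its entropy

Entropies:
  H(A) = 1.5850 bits
  H(B) = 1.4756 bits
  H(C) = 0.5937 bits

Ranking: A > B > C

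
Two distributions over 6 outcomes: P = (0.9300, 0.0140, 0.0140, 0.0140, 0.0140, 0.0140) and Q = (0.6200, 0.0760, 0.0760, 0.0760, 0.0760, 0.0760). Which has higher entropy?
Q

P is highly concentrated on one outcome (93%), making it nearly deterministic. Q spreads its mass more evenly (max 62%). The more spread-out distribution has higher entropy: H(P) ≈ 0.528 bits, H(Q) ≈ 1.840 bits.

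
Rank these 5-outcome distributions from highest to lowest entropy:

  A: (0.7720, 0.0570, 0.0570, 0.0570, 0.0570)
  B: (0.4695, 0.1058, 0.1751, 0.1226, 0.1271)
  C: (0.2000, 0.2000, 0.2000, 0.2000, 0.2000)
C > B > A

Key insight: Entropy is maximized by uniform distributions and minimized by concentrated distributions.

- Uniform distributions have maximum entropy log₂(5) = 2.3219 bits
- The more "peaked" or concentrated a distribution, the lower its entropy

Entropies:
  H(A) = 1.2305 bits
  H(B) = 2.0444 bits
  H(C) = 2.3219 bits

Ranking: C > B > A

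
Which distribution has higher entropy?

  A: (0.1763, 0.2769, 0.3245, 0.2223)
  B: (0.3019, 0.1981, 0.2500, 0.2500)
B

Both distributions are close to uniform, making this a harder comparison.

H(A) = 1.9636 bits
H(B) = 1.9843 bits

The distribution closer to uniform has higher entropy.
Answer: B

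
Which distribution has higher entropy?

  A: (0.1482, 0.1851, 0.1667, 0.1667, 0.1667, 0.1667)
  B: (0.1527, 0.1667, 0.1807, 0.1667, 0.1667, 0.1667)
B

Both distributions are close to uniform, making this a harder comparison.

H(A) = 2.5820 bits
H(B) = 2.5833 bits

The distribution closer to uniform has higher entropy.
Answer: B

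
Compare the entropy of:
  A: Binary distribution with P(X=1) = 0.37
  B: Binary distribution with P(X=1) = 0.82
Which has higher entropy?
A

For binary distributions, entropy is maximized at p=0.5 and decreases as p moves toward 0 or 1.

H(A) = H(0.37) = 0.9507 bits
H(B) = H(0.82) = 0.6801 bits

Distribution A (p=0.37) is closer to uniform (p=0.5), so it has higher entropy.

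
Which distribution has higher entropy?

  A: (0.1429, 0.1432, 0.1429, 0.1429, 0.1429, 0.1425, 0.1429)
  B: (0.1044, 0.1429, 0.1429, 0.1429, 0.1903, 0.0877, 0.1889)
A

Both distributions are close to uniform, making this a harder comparison.

H(A) = 2.8074 bits
H(B) = 2.7613 bits

The distribution closer to uniform has higher entropy.
Answer: A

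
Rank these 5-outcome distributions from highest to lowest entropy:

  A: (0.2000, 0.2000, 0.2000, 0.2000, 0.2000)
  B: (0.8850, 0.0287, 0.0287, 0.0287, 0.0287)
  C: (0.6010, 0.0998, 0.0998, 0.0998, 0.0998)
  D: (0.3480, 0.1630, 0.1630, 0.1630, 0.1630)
A > D > C > B

Key insight: Entropy is maximized by uniform distributions and minimized by concentrated distributions.

Entropies:
  H(A) = 2.3219 bits
  H(B) = 0.7448 bits
  H(C) = 1.7684 bits
  H(D) = 2.2363 bits

Ranking: A > D > C > B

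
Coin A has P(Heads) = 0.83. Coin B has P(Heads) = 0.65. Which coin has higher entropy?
B

For binary distributions, entropy is maximized at p=0.5 and decreases as p moves toward 0 or 1.

H(A) = H(0.83) = 0.6577 bits
H(B) = H(0.65) = 0.9341 bits

Distribution B (p=0.65) is closer to uniform (p=0.5), so it has higher entropy.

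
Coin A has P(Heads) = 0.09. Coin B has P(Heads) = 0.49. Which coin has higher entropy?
B

For binary distributions, entropy is maximized at p=0.5 and decreases as p moves toward 0 or 1.

H(A) = H(0.09) = 0.4365 bits
H(B) = H(0.49) = 0.9997 bits

Distribution B (p=0.49) is closer to uniform (p=0.5), so it has higher entropy.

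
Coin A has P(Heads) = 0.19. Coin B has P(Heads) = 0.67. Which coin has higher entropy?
B

For binary distributions, entropy is maximized at p=0.5 and decreases as p moves toward 0 or 1.

H(A) = H(0.19) = 0.7015 bits
H(B) = H(0.67) = 0.9149 bits

Distribution B (p=0.67) is closer to uniform (p=0.5), so it has higher entropy.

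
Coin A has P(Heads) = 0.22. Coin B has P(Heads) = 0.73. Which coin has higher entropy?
B

For binary distributions, entropy is maximized at p=0.5 and decreases as p moves toward 0 or 1.

H(A) = H(0.22) = 0.7602 bits
H(B) = H(0.73) = 0.8415 bits

Distribution B (p=0.73) is closer to uniform (p=0.5), so it has higher entropy.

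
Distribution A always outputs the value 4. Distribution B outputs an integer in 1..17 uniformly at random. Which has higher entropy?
B

A is deterministic, so H(A) = 0. B is uniform over 17 outcomes, so H(B) = log₂(17) = 4.087 bits. Any distribution with genuine randomness has higher entropy than a deterministic one.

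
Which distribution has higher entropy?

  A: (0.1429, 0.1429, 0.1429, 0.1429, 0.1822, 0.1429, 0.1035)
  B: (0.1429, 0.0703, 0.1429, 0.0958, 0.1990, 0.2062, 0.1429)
A

Both distributions are close to uniform, making this a harder comparison.

H(A) = 2.7915 bits
H(B) = 2.7300 bits

The distribution closer to uniform has higher entropy.
Answer: A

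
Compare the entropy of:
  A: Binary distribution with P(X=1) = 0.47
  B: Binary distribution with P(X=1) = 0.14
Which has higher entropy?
A

For binary distributions, entropy is maximized at p=0.5 and decreases as p moves toward 0 or 1.

H(A) = H(0.47) = 0.9974 bits
H(B) = H(0.14) = 0.5842 bits

Distribution A (p=0.47) is closer to uniform (p=0.5), so it has higher entropy.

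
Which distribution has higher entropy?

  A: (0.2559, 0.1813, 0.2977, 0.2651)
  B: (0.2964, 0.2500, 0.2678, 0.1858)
B

Both distributions are close to uniform, making this a harder comparison.

H(A) = 1.9780 bits
H(B) = 1.9802 bits

The distribution closer to uniform has higher entropy.
Answer: B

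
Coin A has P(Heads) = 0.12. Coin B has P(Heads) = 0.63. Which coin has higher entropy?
B

For binary distributions, entropy is maximized at p=0.5 and decreases as p moves toward 0 or 1.

H(A) = H(0.12) = 0.5294 bits
H(B) = H(0.63) = 0.9507 bits

Distribution B (p=0.63) is closer to uniform (p=0.5), so it has higher entropy.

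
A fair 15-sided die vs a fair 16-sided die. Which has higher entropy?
16-sided die

Both are uniform distributions; for uniform over n outcomes, H = log₂(n). H(15-sided) = log₂(15) = 3.907 bits and H(16-sided) = log₂(16) = 4.000 bits. More outcomes in a uniform distribution means higher entropy.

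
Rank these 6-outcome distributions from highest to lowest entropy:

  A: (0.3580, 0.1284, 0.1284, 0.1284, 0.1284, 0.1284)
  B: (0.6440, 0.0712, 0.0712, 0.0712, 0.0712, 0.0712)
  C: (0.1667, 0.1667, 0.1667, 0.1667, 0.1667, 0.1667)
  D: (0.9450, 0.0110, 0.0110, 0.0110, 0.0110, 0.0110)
C > A > B > D

Key insight: Entropy is maximized by uniform distributions and minimized by concentrated distributions.

Entropies:
  H(A) = 2.4317 bits
  H(B) = 1.7659 bits
  H(C) = 2.5850 bits
  H(D) = 0.4350 bits

Ranking: C > A > B > D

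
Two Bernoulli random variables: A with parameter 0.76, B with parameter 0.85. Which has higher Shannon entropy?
A

For binary distributions, entropy is maximized at p=0.5 and decreases as p moves toward 0 or 1.

H(A) = H(0.76) = 0.7950 bits
H(B) = H(0.85) = 0.6098 bits

Distribution A (p=0.76) is closer to uniform (p=0.5), so it has higher entropy.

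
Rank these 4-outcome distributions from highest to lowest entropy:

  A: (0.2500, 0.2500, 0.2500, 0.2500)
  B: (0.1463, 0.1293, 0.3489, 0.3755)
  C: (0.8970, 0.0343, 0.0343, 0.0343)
A > B > C

Key insight: Entropy is maximized by uniform distributions and minimized by concentrated distributions.

- Uniform distributions have maximum entropy log₂(4) = 2.0000 bits
- The more "peaked" or concentrated a distribution, the lower its entropy

Entropies:
  H(A) = 2.0000 bits
  H(B) = 1.8479 bits
  H(C) = 0.6417 bits

Ranking: A > B > C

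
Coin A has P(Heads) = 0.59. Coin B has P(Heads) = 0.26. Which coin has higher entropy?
A

For binary distributions, entropy is maximized at p=0.5 and decreases as p moves toward 0 or 1.

H(A) = H(0.59) = 0.9765 bits
H(B) = H(0.26) = 0.8267 bits

Distribution A (p=0.59) is closer to uniform (p=0.5), so it has higher entropy.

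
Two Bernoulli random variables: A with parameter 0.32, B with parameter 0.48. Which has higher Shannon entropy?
B

For binary distributions, entropy is maximized at p=0.5 and decreases as p moves toward 0 or 1.

H(A) = H(0.32) = 0.9044 bits
H(B) = H(0.48) = 0.9988 bits

Distribution B (p=0.48) is closer to uniform (p=0.5), so it has higher entropy.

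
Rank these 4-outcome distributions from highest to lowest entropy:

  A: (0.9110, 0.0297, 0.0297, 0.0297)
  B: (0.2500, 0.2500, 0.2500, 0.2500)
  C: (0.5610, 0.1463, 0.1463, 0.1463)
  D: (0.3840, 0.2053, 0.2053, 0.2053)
B > D > C > A

Key insight: Entropy is maximized by uniform distributions and minimized by concentrated distributions.

Entropies:
  H(A) = 0.5742 bits
  H(B) = 2.0000 bits
  H(C) = 1.6850 bits
  H(D) = 1.9372 bits

Ranking: B > D > C > A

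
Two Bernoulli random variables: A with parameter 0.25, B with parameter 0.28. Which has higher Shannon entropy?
B

For binary distributions, entropy is maximized at p=0.5 and decreases as p moves toward 0 or 1.

H(A) = H(0.25) = 0.8113 bits
H(B) = H(0.28) = 0.8555 bits

Distribution B (p=0.28) is closer to uniform (p=0.5), so it has higher entropy.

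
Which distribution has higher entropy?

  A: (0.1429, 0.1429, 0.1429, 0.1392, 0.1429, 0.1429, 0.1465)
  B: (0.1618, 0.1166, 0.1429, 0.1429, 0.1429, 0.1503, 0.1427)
A

Both distributions are close to uniform, making this a harder comparison.

H(A) = 2.8072 bits
H(B) = 2.8016 bits

The distribution closer to uniform has higher entropy.
Answer: A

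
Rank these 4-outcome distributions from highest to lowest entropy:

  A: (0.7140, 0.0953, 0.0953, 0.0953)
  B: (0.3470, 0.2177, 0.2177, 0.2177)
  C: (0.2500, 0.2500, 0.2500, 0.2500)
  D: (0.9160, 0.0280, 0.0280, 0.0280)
C > B > A > D

Key insight: Entropy is maximized by uniform distributions and minimized by concentrated distributions.

Entropies:
  H(A) = 1.3168 bits
  H(B) = 1.9663 bits
  H(C) = 2.0000 bits
  H(D) = 0.5493 bits

Ranking: C > B > A > D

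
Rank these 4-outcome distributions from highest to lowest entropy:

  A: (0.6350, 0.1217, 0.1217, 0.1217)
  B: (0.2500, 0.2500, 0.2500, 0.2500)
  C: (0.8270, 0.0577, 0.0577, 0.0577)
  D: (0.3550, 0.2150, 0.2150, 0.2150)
B > D > A > C

Key insight: Entropy is maximized by uniform distributions and minimized by concentrated distributions.

Entropies:
  H(A) = 1.5253 bits
  H(B) = 2.0000 bits
  H(C) = 0.9387 bits
  H(D) = 1.9608 bits

Ranking: B > D > A > C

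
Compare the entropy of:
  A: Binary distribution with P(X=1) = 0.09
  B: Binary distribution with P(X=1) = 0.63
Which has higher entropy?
B

For binary distributions, entropy is maximized at p=0.5 and decreases as p moves toward 0 or 1.

H(A) = H(0.09) = 0.4365 bits
H(B) = H(0.63) = 0.9507 bits

Distribution B (p=0.63) is closer to uniform (p=0.5), so it has higher entropy.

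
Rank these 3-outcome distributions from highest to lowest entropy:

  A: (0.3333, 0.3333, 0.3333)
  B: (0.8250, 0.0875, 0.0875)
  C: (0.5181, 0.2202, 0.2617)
A > C > B

Key insight: Entropy is maximized by uniform distributions and minimized by concentrated distributions.

- Uniform distributions have maximum entropy log₂(3) = 1.5850 bits
- The more "peaked" or concentrated a distribution, the lower its entropy

Entropies:
  H(A) = 1.5850 bits
  H(B) = 0.8440 bits
  H(C) = 1.4784 bits

Ranking: A > C > B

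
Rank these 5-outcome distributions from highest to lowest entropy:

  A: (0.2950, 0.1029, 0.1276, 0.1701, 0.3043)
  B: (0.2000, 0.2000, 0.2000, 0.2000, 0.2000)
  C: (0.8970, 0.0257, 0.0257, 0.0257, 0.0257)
B > A > C

Key insight: Entropy is maximized by uniform distributions and minimized by concentrated distributions.

- Uniform distributions have maximum entropy log₂(5) = 2.3219 bits
- The more "peaked" or concentrated a distribution, the lower its entropy

Entropies:
  H(A) = 2.1933 bits
  H(B) = 2.3219 bits
  H(C) = 0.6844 bits

Ranking: B > A > C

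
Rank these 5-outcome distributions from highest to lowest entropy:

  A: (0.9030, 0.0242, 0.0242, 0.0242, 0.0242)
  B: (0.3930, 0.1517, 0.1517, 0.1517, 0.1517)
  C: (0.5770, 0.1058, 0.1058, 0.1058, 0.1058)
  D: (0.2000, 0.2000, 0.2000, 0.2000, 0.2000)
D > B > C > A

Key insight: Entropy is maximized by uniform distributions and minimized by concentrated distributions.

Entropies:
  H(A) = 0.6534 bits
  H(B) = 2.1807 bits
  H(C) = 1.8288 bits
  H(D) = 2.3219 bits

Ranking: D > B > C > A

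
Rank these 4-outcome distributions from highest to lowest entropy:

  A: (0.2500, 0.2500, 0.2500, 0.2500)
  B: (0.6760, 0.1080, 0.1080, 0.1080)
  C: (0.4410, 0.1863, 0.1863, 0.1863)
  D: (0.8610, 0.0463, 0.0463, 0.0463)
A > C > B > D

Key insight: Entropy is maximized by uniform distributions and minimized by concentrated distributions.

Entropies:
  H(A) = 2.0000 bits
  H(B) = 1.4222 bits
  H(C) = 1.8759 bits
  H(D) = 0.8019 bits

Ranking: A > C > B > D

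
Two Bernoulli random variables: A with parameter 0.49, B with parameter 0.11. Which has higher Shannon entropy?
A

For binary distributions, entropy is maximized at p=0.5 and decreases as p moves toward 0 or 1.

H(A) = H(0.49) = 0.9997 bits
H(B) = H(0.11) = 0.4999 bits

Distribution A (p=0.49) is closer to uniform (p=0.5), so it has higher entropy.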